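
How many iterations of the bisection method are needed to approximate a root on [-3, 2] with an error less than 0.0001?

We need (b-a)/2^n ≤ 0.0001
(2 - (-3))/2^n ≤ 0.0001
5/2^n ≤ 0.0001
2^n ≥ 50000
n ≥ log₂(50000) = 15.61
n ≥ 16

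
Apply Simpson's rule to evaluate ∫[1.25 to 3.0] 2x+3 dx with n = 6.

f(x) = 2x+3
a = 1.25, b = 3.0, n = 6
h = (b - a)/n = 0.291667

Simpson's rule: (h/3)[f(x₀) + 4f(x₁) + 2f(x₂) + ... + f(xₙ)]

x_0 = 1.2500, f(x_0) = 5.500000, coefficient = 1
x_1 = 1.5417, f(x_1) = 6.083333, coefficient = 4
x_2 = 1.8333, f(x_2) = 6.666667, coefficient = 2
x_3 = 2.1250, f(x_3) = 7.250000, coefficient = 4
x_4 = 2.4167, f(x_4) = 7.833333, coefficient = 2
x_5 = 2.7083, f(x_5) = 8.416667, coefficient = 4
x_6 = 3.0000, f(x_6) = 9.000000, coefficient = 1

I ≈ (0.291667/3) × 130.500000 = 12.687500
Exact value: 12.687500
Error: 0.000000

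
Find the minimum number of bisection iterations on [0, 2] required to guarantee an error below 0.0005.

We need (b-a)/2^n ≤ 0.0005
(2 - 0)/2^n ≤ 0.0005
2/2^n ≤ 0.0005
2^n ≥ 4000
n ≥ log₂(4000) = 11.97
n ≥ 12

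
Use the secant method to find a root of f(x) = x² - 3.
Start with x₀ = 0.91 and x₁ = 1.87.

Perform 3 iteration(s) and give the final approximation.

f(x) = x² - 3
x₀ = 0.91, x₁ = 1.87

Secant formula: x_{n+1} = x_n - f(x_n)(x_n - x_{n-1})/(f(x_n) - f(x_{n-1}))

Iteration 1:
  f(0.910000) = -2.171900
  f(1.870000) = 0.496900
  x_2 = 1.870000 - 0.496900×(1.870000 - 0.910000)/(0.496900 - (-2.171900))
       = 1.691259
Iteration 2:
  f(1.870000) = 0.496900
  f(1.691259) = -0.139643
  x_3 = 1.691259 - (-0.139643)×(1.691259 - 1.870000)/(-0.139643 - 0.496900)
       = 1.730471
Iteration 3:
  f(1.691259) = -0.139643
  f(1.730471) = -0.005471
  x_4 = 1.730471 - (-0.005471)×(1.730471 - 1.691259)/(-0.005471 - (-0.139643))
       = 1.732070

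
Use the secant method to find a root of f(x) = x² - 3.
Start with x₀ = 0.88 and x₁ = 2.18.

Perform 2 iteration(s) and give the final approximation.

f(x) = x² - 3
x₀ = 0.88, x₁ = 2.18

Secant formula: x_{n+1} = x_n - f(x_n)(x_n - x_{n-1})/(f(x_n) - f(x_{n-1}))

Iteration 1:
  f(0.880000) = -2.225600
  f(2.180000) = 1.752400
  x_2 = 2.180000 - 1.752400×(2.180000 - 0.880000)/(1.752400 - (-2.225600))
       = 1.607320
Iteration 2:
  f(2.180000) = 1.752400
  f(1.607320) = -0.416522
  x_3 = 1.607320 - (-0.416522)×(1.607320 - 2.180000)/(-0.416522 - 1.752400)
       = 1.717298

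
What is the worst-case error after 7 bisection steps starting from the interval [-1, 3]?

Bisection error bound: |error| ≤ (b-a)/2^n
|error| ≤ (3 - (-1))/2^7 = 4/2^7
|error| ≤ 0.0312500000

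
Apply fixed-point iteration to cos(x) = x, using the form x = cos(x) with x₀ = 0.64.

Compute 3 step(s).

Equation: cos(x) = x
Fixed-point form: x = cos(x)
x₀ = 0.64

x_1 = g(0.640000) = 0.802096
x_2 = g(0.802096) = 0.695202
x_3 = g(0.695202) = 0.767924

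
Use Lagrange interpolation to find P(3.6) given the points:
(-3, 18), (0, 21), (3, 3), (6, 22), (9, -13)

Lagrange interpolation formula:
P(x) = Σ yᵢ × Lᵢ(x)
where Lᵢ(x) = Π_{j≠i} (x - xⱼ)/(xᵢ - xⱼ)

L_0(3.6) = (3.6 - 0)/(-3 - 0) × (3.6 - 3)/(-3 - 3) × (3.6 - 6)/(-3 - 6) × (3.6 - 9)/(-3 - 9) = 0.014400
L_1(3.6) = (3.6 - (-3))/(0 - (-3)) × (3.6 - 3)/(0 - 3) × (3.6 - 6)/(0 - 6) × (3.6 - 9)/(0 - 9) = -0.105600
L_2(3.6) = (3.6 - (-3))/(3 - (-3)) × (3.6 - 0)/(3 - 0) × (3.6 - 6)/(3 - 6) × (3.6 - 9)/(3 - 9) = 0.950400
L_3(3.6) = (3.6 - (-3))/(6 - (-3)) × (3.6 - 0)/(6 - 0) × (3.6 - 3)/(6 - 3) × (3.6 - 9)/(6 - 9) = 0.158400
L_4(3.6) = (3.6 - (-3))/(9 - (-3)) × (3.6 - 0)/(9 - 0) × (3.6 - 3)/(9 - 3) × (3.6 - 6)/(9 - 6) = -0.017600

P(3.6) = 18×L_0(3.6) + 21×L_1(3.6) + 3×L_2(3.6) + 22×L_3(3.6) + (-13)×L_4(3.6)
P(3.6) = 4.606400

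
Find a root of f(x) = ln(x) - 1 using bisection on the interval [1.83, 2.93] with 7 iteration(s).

f(x) = ln(x) - 1
Initial interval: [1.83, 2.93]

Iteration 1:
  c_1 = (1.830000 + 2.930000)/2 = 2.380000
  f(c_1) = f(2.380000) = -0.132900
  f(a) × f(c) ≥ 0, new interval: [2.380000, 2.930000]
Iteration 2:
  c_2 = (2.380000 + 2.930000)/2 = 2.655000
  f(c_2) = f(2.655000) = -0.023555
  f(a) × f(c) ≥ 0, new interval: [2.655000, 2.930000]
Iteration 3:
  c_3 = (2.655000 + 2.930000)/2 = 2.792500
  f(c_3) = f(2.792500) = 0.026937
  f(a) × f(c) < 0, new interval: [2.655000, 2.792500]
Iteration 4:
  c_4 = (2.655000 + 2.792500)/2 = 2.723750
  f(c_4) = f(2.723750) = 0.002010
  f(a) × f(c) < 0, new interval: [2.655000, 2.723750]
Iteration 5:
  c_5 = (2.655000 + 2.723750)/2 = 2.689375
  f(c_5) = f(2.689375) = -0.010691
  f(a) × f(c) ≥ 0, new interval: [2.689375, 2.723750]
Iteration 6:
  c_6 = (2.689375 + 2.723750)/2 = 2.706563
  f(c_6) = f(2.706563) = -0.004321
  f(a) × f(c) ≥ 0, new interval: [2.706563, 2.723750]
Iteration 7:
  c_7 = (2.706563 + 2.723750)/2 = 2.715156
  f(c_7) = f(2.715156) = -0.001150
  f(a) × f(c) ≥ 0, new interval: [2.715156, 2.723750]

After 7 iteration(s), the approximation is c_7 = 2.715156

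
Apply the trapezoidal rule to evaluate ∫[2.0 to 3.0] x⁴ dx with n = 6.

f(x) = x⁴
a = 2.0, b = 3.0, n = 6
h = (b - a)/n = 0.166667

Trapezoidal rule: (h/2)[f(x₀) + 2f(x₁) + 2f(x₂) + ... + f(xₙ)]

x_0 = 2.0000, f(x_0) = 16.000000, coefficient = 1
x_1 = 2.1667, f(x_1) = 22.037809, coefficient = 2
x_2 = 2.3333, f(x_2) = 29.641975, coefficient = 2
x_3 = 2.5000, f(x_3) = 39.062500, coefficient = 2
x_4 = 2.6667, f(x_4) = 50.567901, coefficient = 2
x_5 = 2.8333, f(x_5) = 64.445216, coefficient = 2
x_6 = 3.0000, f(x_6) = 81.000000, coefficient = 1

I ≈ (0.166667/2) × 508.510802 = 42.375900
Exact value: 42.200000
Error: 0.175900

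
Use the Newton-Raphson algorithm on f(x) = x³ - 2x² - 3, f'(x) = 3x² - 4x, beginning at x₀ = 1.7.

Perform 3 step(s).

f(x) = x³ - 2x² - 3
f'(x) = 3x² - 4x
x₀ = 1.7

Newton-Raphson formula: x_{n+1} = x_n - f(x_n)/f'(x_n)

Iteration 1:
  f(1.700000) = -3.867000
  f'(1.700000) = 1.870000
  x_1 = 1.700000 - (-3.867000)/1.870000 = 3.767914
Iteration 2:
  f(3.767914) = 22.099398
  f'(3.767914) = 27.519880
  x_2 = 3.767914 - 22.099398/27.519880 = 2.964880
Iteration 3:
  f(2.964880) = 5.481798
  f'(2.964880) = 14.512027
  x_3 = 2.964880 - 5.481798/14.512027 = 2.587139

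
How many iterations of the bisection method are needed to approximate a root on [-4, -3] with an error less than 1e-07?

We need (b-a)/2^n ≤ 1e-07
(-3 - (-4))/2^n ≤ 1e-07
1/2^n ≤ 1e-07
2^n ≥ 10000000
n ≥ log₂(10000000) = 23.25
n ≥ 24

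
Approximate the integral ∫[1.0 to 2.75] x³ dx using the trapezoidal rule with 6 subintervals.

f(x) = x³
a = 1.0, b = 2.75, n = 6
h = (b - a)/n = 0.291667

Trapezoidal rule: (h/2)[f(x₀) + 2f(x₁) + 2f(x₂) + ... + f(xₙ)]

x_0 = 1.0000, f(x_0) = 1.000000, coefficient = 1
x_1 = 1.2917, f(x_1) = 2.155020, coefficient = 2
x_2 = 1.5833, f(x_2) = 3.969329, coefficient = 2
x_3 = 1.8750, f(x_3) = 6.591797, coefficient = 2
x_4 = 2.1667, f(x_4) = 10.171296, coefficient = 2
x_5 = 2.4583, f(x_5) = 14.856698, coefficient = 2
x_6 = 2.7500, f(x_6) = 20.796875, coefficient = 1

I ≈ (0.291667/2) × 97.285156 = 14.187419
Exact value: 14.047852
Error: 0.139567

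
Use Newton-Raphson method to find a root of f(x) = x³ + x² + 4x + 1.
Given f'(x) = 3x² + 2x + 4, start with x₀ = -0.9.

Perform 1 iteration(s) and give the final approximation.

f(x) = x³ + x² + 4x + 1
f'(x) = 3x² + 2x + 4
x₀ = -0.9

Newton-Raphson formula: x_{n+1} = x_n - f(x_n)/f'(x_n)

Iteration 1:
  f(-0.900000) = -2.519000
  f'(-0.900000) = 4.630000
  x_1 = -0.900000 - (-2.519000)/4.630000 = -0.355940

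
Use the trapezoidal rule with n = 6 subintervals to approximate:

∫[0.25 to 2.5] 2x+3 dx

f(x) = 2x+3
a = 0.25, b = 2.5, n = 6
h = (b - a)/n = 0.375000

Trapezoidal rule: (h/2)[f(x₀) + 2f(x₁) + 2f(x₂) + ... + f(xₙ)]

x_0 = 0.2500, f(x_0) = 3.500000, coefficient = 1
x_1 = 0.6250, f(x_1) = 4.250000, coefficient = 2
x_2 = 1.0000, f(x_2) = 5.000000, coefficient = 2
x_3 = 1.3750, f(x_3) = 5.750000, coefficient = 2
x_4 = 1.7500, f(x_4) = 6.500000, coefficient = 2
x_5 = 2.1250, f(x_5) = 7.250000, coefficient = 2
x_6 = 2.5000, f(x_6) = 8.000000, coefficient = 1

I ≈ (0.375000/2) × 69.000000 = 12.937500
Exact value: 12.937500
Error: 0.000000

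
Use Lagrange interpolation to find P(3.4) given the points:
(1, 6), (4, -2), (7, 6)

Lagrange interpolation formula:
P(x) = Σ yᵢ × Lᵢ(x)
where Lᵢ(x) = Π_{j≠i} (x - xⱼ)/(xᵢ - xⱼ)

L_0(3.4) = (3.4 - 4)/(1 - 4) × (3.4 - 7)/(1 - 7) = 0.120000
L_1(3.4) = (3.4 - 1)/(4 - 1) × (3.4 - 7)/(4 - 7) = 0.960000
L_2(3.4) = (3.4 - 1)/(7 - 1) × (3.4 - 4)/(7 - 4) = -0.080000

P(3.4) = 6×L_0(3.4) + (-2)×L_1(3.4) + 6×L_2(3.4)
P(3.4) = -1.680000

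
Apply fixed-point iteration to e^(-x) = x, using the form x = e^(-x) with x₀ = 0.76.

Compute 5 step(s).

Equation: e^(-x) = x
Fixed-point form: x = e^(-x)
x₀ = 0.76

x_1 = g(0.760000) = 0.467666
x_2 = g(0.467666) = 0.626462
x_3 = g(0.626462) = 0.534479
x_4 = g(0.534479) = 0.585974
x_5 = g(0.585974) = 0.556563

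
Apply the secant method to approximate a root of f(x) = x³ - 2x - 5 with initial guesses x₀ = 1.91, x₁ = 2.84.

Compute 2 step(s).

f(x) = x³ - 2x - 5
x₀ = 1.91, x₁ = 2.84

Secant formula: x_{n+1} = x_n - f(x_n)(x_n - x_{n-1})/(f(x_n) - f(x_{n-1}))

Iteration 1:
  f(1.910000) = -1.852129
  f(2.840000) = 12.226304
  x_2 = 2.840000 - 12.226304×(2.840000 - 1.910000)/(12.226304 - (-1.852129))
       = 2.032349
Iteration 2:
  f(2.840000) = 12.226304
  f(2.032349) = -0.670199
  x_3 = 2.032349 - (-0.670199)×(2.032349 - 2.840000)/(-0.670199 - 12.226304)
       = 2.074320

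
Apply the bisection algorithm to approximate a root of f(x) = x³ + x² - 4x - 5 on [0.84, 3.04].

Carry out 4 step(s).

f(x) = x³ + x² - 4x - 5
Initial interval: [0.84, 3.04]

Iteration 1:
  c_1 = (0.840000 + 3.040000)/2 = 1.940000
  f(c_1) = f(1.940000) = -1.695016
  f(a) × f(c) ≥ 0, new interval: [1.940000, 3.040000]
Iteration 2:
  c_2 = (1.940000 + 3.040000)/2 = 2.490000
  f(c_2) = f(2.490000) = 6.678349
  f(a) × f(c) < 0, new interval: [1.940000, 2.490000]
Iteration 3:
  c_3 = (1.940000 + 2.490000)/2 = 2.215000
  f(c_3) = f(2.215000) = 1.913513
  f(a) × f(c) < 0, new interval: [1.940000, 2.215000]
Iteration 4:
  c_4 = (1.940000 + 2.215000)/2 = 2.077500
  f(c_4) = f(2.077500) = -0.027491
  f(a) × f(c) ≥ 0, new interval: [2.077500, 2.215000]

After 4 iteration(s), the approximation is c_4 = 2.077500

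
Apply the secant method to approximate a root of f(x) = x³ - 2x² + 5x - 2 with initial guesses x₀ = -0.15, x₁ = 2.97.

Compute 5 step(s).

f(x) = x³ - 2x² + 5x - 2
x₀ = -0.15, x₁ = 2.97

Secant formula: x_{n+1} = x_n - f(x_n)(x_n - x_{n-1})/(f(x_n) - f(x_{n-1}))

Iteration 1:
  f(-0.150000) = -2.798375
  f(2.970000) = 21.406273
  x_2 = 2.970000 - 21.406273×(2.970000 - (-0.150000))/(21.406273 - (-2.798375))
       = 0.210713
Iteration 2:
  f(2.970000) = 21.406273
  f(0.210713) = -1.025879
  x_3 = 0.210713 - (-1.025879)×(0.210713 - 2.970000)/(-1.025879 - 21.406273)
       = 0.336902
Iteration 3:
  f(0.210713) = -1.025879
  f(0.336902) = -0.504256
  x_4 = 0.336902 - (-0.504256)×(0.336902 - 0.210713)/(-0.504256 - (-1.025879))
       = 0.458890
Iteration 4:
  f(0.336902) = -0.504256
  f(0.458890) = -0.030078
  x_5 = 0.458890 - (-0.030078)×(0.458890 - 0.336902)/(-0.030078 - (-0.504256))
       = 0.466628
Iteration 5:
  f(0.458890) = -0.030078
  f(0.466628) = -0.000740
  x_6 = 0.466628 - (-0.000740)×(0.466628 - 0.458890)/(-0.000740 - (-0.030078))
       = 0.466823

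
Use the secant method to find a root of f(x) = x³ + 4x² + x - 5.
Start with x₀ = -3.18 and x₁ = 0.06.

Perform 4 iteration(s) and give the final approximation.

f(x) = x³ + 4x² + x - 5
x₀ = -3.18, x₁ = 0.06

Secant formula: x_{n+1} = x_n - f(x_n)(x_n - x_{n-1})/(f(x_n) - f(x_{n-1}))

Iteration 1:
  f(-3.180000) = 0.112168
  f(0.060000) = -4.925384
  x_2 = 0.060000 - (-4.925384)×(0.060000 - (-3.180000))/(-4.925384 - 0.112168)
       = -3.107857
Iteration 2:
  f(0.060000) = -4.925384
  f(-3.107857) = 0.509152
  x_3 = -3.107857 - 0.509152×(-3.107857 - 0.060000)/(0.509152 - (-4.925384))
       = -2.811066
Iteration 3:
  f(-3.107857) = 0.509152
  f(-2.811066) = 1.584000
  x_4 = -2.811066 - 1.584000×(-2.811066 - (-3.107857))/(1.584000 - 0.509152)
       = -3.248446
Iteration 4:
  f(-2.811066) = 1.584000
  f(-3.248446) = -0.317745
  x_5 = -3.248446 - (-0.317745)×(-3.248446 - (-2.811066))/(-0.317745 - 1.584000)
       = -3.175368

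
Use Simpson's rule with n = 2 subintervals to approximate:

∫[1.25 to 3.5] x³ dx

f(x) = x³
a = 1.25, b = 3.5, n = 2
h = (b - a)/n = 1.125000

Simpson's rule: (h/3)[f(x₀) + 4f(x₁) + 2f(x₂) + ... + f(xₙ)]

x_0 = 1.2500, f(x_0) = 1.953125, coefficient = 1
x_1 = 2.3750, f(x_1) = 13.396484, coefficient = 4
x_2 = 3.5000, f(x_2) = 42.875000, coefficient = 1

I ≈ (1.125000/3) × 98.414062 = 36.905273
Exact value: 36.905273
Error: 0.000000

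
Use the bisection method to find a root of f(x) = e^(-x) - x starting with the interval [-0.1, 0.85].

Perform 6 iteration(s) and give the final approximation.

f(x) = e^(-x) - x
Initial interval: [-0.1, 0.85]

Iteration 1:
  c_1 = (-0.100000 + 0.850000)/2 = 0.375000
  f(c_1) = f(0.375000) = 0.312289
  f(a) × f(c) ≥ 0, new interval: [0.375000, 0.850000]
Iteration 2:
  c_2 = (0.375000 + 0.850000)/2 = 0.612500
  f(c_2) = f(0.612500) = -0.070506
  f(a) × f(c) < 0, new interval: [0.375000, 0.612500]
Iteration 3:
  c_3 = (0.375000 + 0.612500)/2 = 0.493750
  f(c_3) = f(0.493750) = 0.116583
  f(a) × f(c) ≥ 0, new interval: [0.493750, 0.612500]
Iteration 4:
  c_4 = (0.493750 + 0.612500)/2 = 0.553125
  f(c_4) = f(0.553125) = 0.022025
  f(a) × f(c) ≥ 0, new interval: [0.553125, 0.612500]
Iteration 5:
  c_5 = (0.553125 + 0.612500)/2 = 0.582813
  f(c_5) = f(0.582813) = -0.024487
  f(a) × f(c) < 0, new interval: [0.553125, 0.582813]
Iteration 6:
  c_6 = (0.553125 + 0.582813)/2 = 0.567969
  f(c_6) = f(0.567969) = -0.001293
  f(a) × f(c) < 0, new interval: [0.553125, 0.567969]

After 6 iteration(s), the approximation is c_6 = 0.567969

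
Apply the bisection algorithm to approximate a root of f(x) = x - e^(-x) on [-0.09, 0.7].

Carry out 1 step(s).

f(x) = x - e^(-x)
Initial interval: [-0.09, 0.7]

Iteration 1:
  c_1 = (-0.090000 + 0.700000)/2 = 0.305000
  f(c_1) = f(0.305000) = -0.432123
  f(a) × f(c) ≥ 0, new interval: [0.305000, 0.700000]

After 1 iteration(s), the approximation is c_1 = 0.305000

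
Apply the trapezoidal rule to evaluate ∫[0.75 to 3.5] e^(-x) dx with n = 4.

f(x) = e^(-x)
a = 0.75, b = 3.5, n = 4
h = (b - a)/n = 0.687500

Trapezoidal rule: (h/2)[f(x₀) + 2f(x₁) + 2f(x₂) + ... + f(xₙ)]

x_0 = 0.7500, f(x_0) = 0.472367, coefficient = 1
x_1 = 1.4375, f(x_1) = 0.237521, coefficient = 2
x_2 = 2.1250, f(x_2) = 0.119433, coefficient = 2
x_3 = 2.8125, f(x_3) = 0.060055, coefficient = 2
x_4 = 3.5000, f(x_4) = 0.030197, coefficient = 1

I ≈ (0.687500/2) × 1.336581 = 0.459450
Exact value: 0.442169
Error: 0.017280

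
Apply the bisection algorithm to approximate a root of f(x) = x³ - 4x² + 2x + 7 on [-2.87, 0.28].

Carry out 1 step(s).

f(x) = x³ - 4x² + 2x + 7
Initial interval: [-2.87, 0.28]

Iteration 1:
  c_1 = (-2.870000 + 0.280000)/2 = -1.295000
  f(c_1) = f(-1.295000) = -4.469847
  f(a) × f(c) ≥ 0, new interval: [-1.295000, 0.280000]

After 1 iteration(s), the approximation is c_1 = -1.295000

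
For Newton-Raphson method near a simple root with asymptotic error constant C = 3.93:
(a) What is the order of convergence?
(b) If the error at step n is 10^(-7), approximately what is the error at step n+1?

(a) Newton-Raphson has quadratic (order 2) convergence near simple roots.
    This means |e_{n+1}| ≈ C|e_n|².

(b) With |e_n| = 10^(-7) and C = 3.93:
    |e_{n+1}| ≈ 3.93 × (10^(-7))² = 3.93 × 10^(-14)

(a) 2 (quadratic); (b) |e_{n+1}| ≈ 3.930e-14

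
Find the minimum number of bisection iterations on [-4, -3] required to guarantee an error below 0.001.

We need (b-a)/2^n ≤ 0.001
(-3 - (-4))/2^n ≤ 0.001
1/2^n ≤ 0.001
2^n ≥ 1000
n ≥ log₂(1000) = 9.97
n ≥ 10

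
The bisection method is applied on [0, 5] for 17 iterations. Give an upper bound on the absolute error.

Bisection error bound: |error| ≤ (b-a)/2^n
|error| ≤ (5 - 0)/2^17 = 5/2^17
|error| ≤ 0.0000381470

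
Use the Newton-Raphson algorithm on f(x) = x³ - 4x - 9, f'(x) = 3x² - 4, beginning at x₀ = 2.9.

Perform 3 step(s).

f(x) = x³ - 4x - 9
f'(x) = 3x² - 4
x₀ = 2.9

Newton-Raphson formula: x_{n+1} = x_n - f(x_n)/f'(x_n)

Iteration 1:
  f(2.900000) = 3.789000
  f'(2.900000) = 21.230000
  x_1 = 2.900000 - 3.789000/21.230000 = 2.721526
Iteration 2:
  f(2.721526) = 0.271435
  f'(2.721526) = 18.220114
  x_2 = 2.721526 - 0.271435/18.220114 = 2.706629
Iteration 3:
  f(2.706629) = 0.001809
  f'(2.706629) = 17.977515
  x_3 = 2.706629 - 0.001809/17.977515 = 2.706528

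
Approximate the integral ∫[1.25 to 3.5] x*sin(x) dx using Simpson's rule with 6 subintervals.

f(x) = x*sin(x)
a = 1.25, b = 3.5, n = 6
h = (b - a)/n = 0.375000

Simpson's rule: (h/3)[f(x₀) + 4f(x₁) + 2f(x₂) + ... + f(xₙ)]

x_0 = 1.2500, f(x_0) = 1.186231, coefficient = 1
x_1 = 1.6250, f(x_1) = 1.622613, coefficient = 4
x_2 = 2.0000, f(x_2) = 1.818595, coefficient = 2
x_3 = 2.3750, f(x_3) = 1.647502, coefficient = 4
x_4 = 2.7500, f(x_4) = 1.049568, coefficient = 2
x_5 = 3.1250, f(x_5) = 0.051850, coefficient = 4
x_6 = 3.5000, f(x_6) = -1.227741, coefficient = 1

I ≈ (0.375000/3) × 18.982675 = 2.372834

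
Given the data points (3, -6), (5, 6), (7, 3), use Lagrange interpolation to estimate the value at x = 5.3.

Lagrange interpolation formula:
P(x) = Σ yᵢ × Lᵢ(x)
where Lᵢ(x) = Π_{j≠i} (x - xⱼ)/(xᵢ - xⱼ)

L_0(5.3) = (5.3 - 5)/(3 - 5) × (5.3 - 7)/(3 - 7) = -0.063750
L_1(5.3) = (5.3 - 3)/(5 - 3) × (5.3 - 7)/(5 - 7) = 0.977500
L_2(5.3) = (5.3 - 3)/(7 - 3) × (5.3 - 5)/(7 - 5) = 0.086250

P(5.3) = (-6)×L_0(5.3) + 6×L_1(5.3) + 3×L_2(5.3)
P(5.3) = 6.506250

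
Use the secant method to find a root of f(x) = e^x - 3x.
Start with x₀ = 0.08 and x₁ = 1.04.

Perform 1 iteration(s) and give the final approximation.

f(x) = e^x - 3x
x₀ = 0.08, x₁ = 1.04

Secant formula: x_{n+1} = x_n - f(x_n)(x_n - x_{n-1})/(f(x_n) - f(x_{n-1}))

Iteration 1:
  f(0.080000) = 0.843287
  f(1.040000) = -0.290783
  x_2 = 1.040000 - (-0.290783)×(1.040000 - 0.080000)/(-0.290783 - 0.843287)
       = 0.793850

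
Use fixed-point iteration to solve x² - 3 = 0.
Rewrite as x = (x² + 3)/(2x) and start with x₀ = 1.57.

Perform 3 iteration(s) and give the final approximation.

Equation: x² - 3 = 0
Fixed-point form: x = (x² + 3)/(2x)
x₀ = 1.57

x_1 = g(1.570000) = 1.740414
x_2 = g(1.740414) = 1.732071
x_3 = g(1.732071) = 1.732051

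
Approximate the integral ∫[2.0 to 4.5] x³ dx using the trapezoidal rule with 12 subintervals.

f(x) = x³
a = 2.0, b = 4.5, n = 12
h = (b - a)/n = 0.208333

Trapezoidal rule: (h/2)[f(x₀) + 2f(x₁) + 2f(x₂) + ... + f(xₙ)]

x_0 = 2.0000, f(x_0) = 8.000000, coefficient = 1
x_1 = 2.2083, f(x_1) = 10.769459, coefficient = 2
x_2 = 2.4167, f(x_2) = 14.114005, coefficient = 2
x_3 = 2.6250, f(x_3) = 18.087891, coefficient = 2
x_4 = 2.8333, f(x_4) = 22.745370, coefficient = 2
x_5 = 3.0417, f(x_5) = 28.140697, coefficient = 2
x_6 = 3.2500, f(x_6) = 34.328125, coefficient = 2
x_7 = 3.4583, f(x_7) = 41.361907, coefficient = 2
x_8 = 3.6667, f(x_8) = 49.296296, coefficient = 2
x_9 = 3.8750, f(x_9) = 58.185547, coefficient = 2
x_10 = 4.0833, f(x_10) = 68.083912, coefficient = 2
x_11 = 4.2917, f(x_11) = 79.045645, coefficient = 2
x_12 = 4.5000, f(x_12) = 91.125000, coefficient = 1

I ≈ (0.208333/2) × 947.442708 = 98.691949
Exact value: 98.515625
Error: 0.176324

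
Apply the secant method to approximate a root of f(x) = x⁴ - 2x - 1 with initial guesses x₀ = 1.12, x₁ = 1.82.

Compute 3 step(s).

f(x) = x⁴ - 2x - 1
x₀ = 1.12, x₁ = 1.82

Secant formula: x_{n+1} = x_n - f(x_n)(x_n - x_{n-1})/(f(x_n) - f(x_{n-1}))

Iteration 1:
  f(1.120000) = -1.666481
  f(1.820000) = 6.331994
  x_2 = 1.820000 - 6.331994×(1.820000 - 1.120000)/(6.331994 - (-1.666481))
       = 1.265845
Iteration 2:
  f(1.820000) = 6.331994
  f(1.265845) = -0.964122
  x_3 = 1.265845 - (-0.964122)×(1.265845 - 1.820000)/(-0.964122 - 6.331994)
       = 1.339072
Iteration 3:
  f(1.265845) = -0.964122
  f(1.339072) = -0.462887
  x_4 = 1.339072 - (-0.462887)×(1.339072 - 1.265845)/(-0.462887 - (-0.964122))
       = 1.406697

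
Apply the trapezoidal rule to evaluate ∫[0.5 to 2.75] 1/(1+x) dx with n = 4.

f(x) = 1/(1+x)
a = 0.5, b = 2.75, n = 4
h = (b - a)/n = 0.562500

Trapezoidal rule: (h/2)[f(x₀) + 2f(x₁) + 2f(x₂) + ... + f(xₙ)]

x_0 = 0.5000, f(x_0) = 0.666667, coefficient = 1
x_1 = 1.0625, f(x_1) = 0.484848, coefficient = 2
x_2 = 1.6250, f(x_2) = 0.380952, coefficient = 2
x_3 = 2.1875, f(x_3) = 0.313725, coefficient = 2
x_4 = 2.7500, f(x_4) = 0.266667, coefficient = 1

I ≈ (0.562500/2) × 3.292386 = 0.925984
Exact value: 0.916291
Error: 0.009693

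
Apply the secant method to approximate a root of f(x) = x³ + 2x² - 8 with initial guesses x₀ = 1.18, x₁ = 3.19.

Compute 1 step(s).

f(x) = x³ + 2x² - 8
x₀ = 1.18, x₁ = 3.19

Secant formula: x_{n+1} = x_n - f(x_n)(x_n - x_{n-1})/(f(x_n) - f(x_{n-1}))

Iteration 1:
  f(1.180000) = -3.572168
  f(3.190000) = 44.813959
  x_2 = 3.190000 - 44.813959×(3.190000 - 1.180000)/(44.813959 - (-3.572168))
       = 1.328391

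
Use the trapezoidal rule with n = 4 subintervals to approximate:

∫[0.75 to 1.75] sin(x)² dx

f(x) = sin(x)²
a = 0.75, b = 1.75, n = 4
h = (b - a)/n = 0.250000

Trapezoidal rule: (h/2)[f(x₀) + 2f(x₁) + 2f(x₂) + ... + f(xₙ)]

x_0 = 0.7500, f(x_0) = 0.464631, coefficient = 1
x_1 = 1.0000, f(x_1) = 0.708073, coefficient = 2
x_2 = 1.2500, f(x_2) = 0.900572, coefficient = 2
x_3 = 1.5000, f(x_3) = 0.994996, coefficient = 2
x_4 = 1.7500, f(x_4) = 0.968228, coefficient = 1

I ≈ (0.250000/2) × 6.640143 = 0.830018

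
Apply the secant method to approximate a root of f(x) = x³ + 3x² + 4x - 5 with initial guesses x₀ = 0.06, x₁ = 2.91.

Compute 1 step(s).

f(x) = x³ + 3x² + 4x - 5
x₀ = 0.06, x₁ = 2.91

Secant formula: x_{n+1} = x_n - f(x_n)(x_n - x_{n-1})/(f(x_n) - f(x_{n-1}))

Iteration 1:
  f(0.060000) = -4.748984
  f(2.910000) = 56.686471
  x_2 = 2.910000 - 56.686471×(2.910000 - 0.060000)/(56.686471 - (-4.748984))
       = 0.280306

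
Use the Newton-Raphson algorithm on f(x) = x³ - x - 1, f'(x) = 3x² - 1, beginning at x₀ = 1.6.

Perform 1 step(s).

f(x) = x³ - x - 1
f'(x) = 3x² - 1
x₀ = 1.6

Newton-Raphson formula: x_{n+1} = x_n - f(x_n)/f'(x_n)

Iteration 1:
  f(1.600000) = 1.496000
  f'(1.600000) = 6.680000
  x_1 = 1.600000 - 1.496000/6.680000 = 1.376048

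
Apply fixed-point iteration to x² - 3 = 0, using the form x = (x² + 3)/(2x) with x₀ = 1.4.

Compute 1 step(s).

Equation: x² - 3 = 0
Fixed-point form: x = (x² + 3)/(2x)
x₀ = 1.4

x_1 = g(1.400000) = 1.771429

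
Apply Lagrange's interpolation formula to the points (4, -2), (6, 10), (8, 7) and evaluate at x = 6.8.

Lagrange interpolation formula:
P(x) = Σ yᵢ × Lᵢ(x)
where Lᵢ(x) = Π_{j≠i} (x - xⱼ)/(xᵢ - xⱼ)

L_0(6.8) = (6.8 - 6)/(4 - 6) × (6.8 - 8)/(4 - 8) = -0.120000
L_1(6.8) = (6.8 - 4)/(6 - 4) × (6.8 - 8)/(6 - 8) = 0.840000
L_2(6.8) = (6.8 - 4)/(8 - 4) × (6.8 - 6)/(8 - 6) = 0.280000

P(6.8) = (-2)×L_0(6.8) + 10×L_1(6.8) + 7×L_2(6.8)
P(6.8) = 10.600000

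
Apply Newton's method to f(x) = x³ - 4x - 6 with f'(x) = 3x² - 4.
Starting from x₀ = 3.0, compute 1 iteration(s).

f(x) = x³ - 4x - 6
f'(x) = 3x² - 4
x₀ = 3.0

Newton-Raphson formula: x_{n+1} = x_n - f(x_n)/f'(x_n)

Iteration 1:
  f(3.000000) = 9.000000
  f'(3.000000) = 23.000000
  x_1 = 3.000000 - 9.000000/23.000000 = 2.608696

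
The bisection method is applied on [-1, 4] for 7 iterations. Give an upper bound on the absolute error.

Bisection error bound: |error| ≤ (b-a)/2^n
|error| ≤ (4 - (-1))/2^7 = 5/2^7
|error| ≤ 0.0390625000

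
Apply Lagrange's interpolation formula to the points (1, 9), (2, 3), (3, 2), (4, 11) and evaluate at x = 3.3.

Lagrange interpolation formula:
P(x) = Σ yᵢ × Lᵢ(x)
where Lᵢ(x) = Π_{j≠i} (x - xⱼ)/(xᵢ - xⱼ)

L_0(3.3) = (3.3 - 2)/(1 - 2) × (3.3 - 3)/(1 - 3) × (3.3 - 4)/(1 - 4) = 0.045500
L_1(3.3) = (3.3 - 1)/(2 - 1) × (3.3 - 3)/(2 - 3) × (3.3 - 4)/(2 - 4) = -0.241500
L_2(3.3) = (3.3 - 1)/(3 - 1) × (3.3 - 2)/(3 - 2) × (3.3 - 4)/(3 - 4) = 1.046500
L_3(3.3) = (3.3 - 1)/(4 - 1) × (3.3 - 2)/(4 - 2) × (3.3 - 3)/(4 - 3) = 0.149500

P(3.3) = 9×L_0(3.3) + 3×L_1(3.3) + 2×L_2(3.3) + 11×L_3(3.3)
P(3.3) = 3.422500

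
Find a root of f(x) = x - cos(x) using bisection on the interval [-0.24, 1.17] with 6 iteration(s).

f(x) = x - cos(x)
Initial interval: [-0.24, 1.17]

Iteration 1:
  c_1 = (-0.240000 + 1.170000)/2 = 0.465000
  f(c_1) = f(0.465000) = -0.428822
  f(a) × f(c) ≥ 0, new interval: [0.465000, 1.170000]
Iteration 2:
  c_2 = (0.465000 + 1.170000)/2 = 0.817500
  f(c_2) = f(0.817500) = 0.133453
  f(a) × f(c) < 0, new interval: [0.465000, 0.817500]
Iteration 3:
  c_3 = (0.465000 + 0.817500)/2 = 0.641250
  f(c_3) = f(0.641250) = -0.160099
  f(a) × f(c) ≥ 0, new interval: [0.641250, 0.817500]
Iteration 4:
  c_4 = (0.641250 + 0.817500)/2 = 0.729375
  f(c_4) = f(0.729375) = -0.016216
  f(a) × f(c) ≥ 0, new interval: [0.729375, 0.817500]
Iteration 5:
  c_5 = (0.729375 + 0.817500)/2 = 0.773437
  f(c_5) = f(0.773437) = 0.057924
  f(a) × f(c) < 0, new interval: [0.729375, 0.773437]
Iteration 6:
  c_6 = (0.729375 + 0.773437)/2 = 0.751406
  f(c_6) = f(0.751406) = 0.020677
  f(a) × f(c) < 0, new interval: [0.729375, 0.751406]

After 6 iteration(s), the approximation is c_6 = 0.751406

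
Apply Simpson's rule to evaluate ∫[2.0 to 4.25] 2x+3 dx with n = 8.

f(x) = 2x+3
a = 2.0, b = 4.25, n = 8
h = (b - a)/n = 0.281250

Simpson's rule: (h/3)[f(x₀) + 4f(x₁) + 2f(x₂) + ... + f(xₙ)]

x_0 = 2.0000, f(x_0) = 7.000000, coefficient = 1
x_1 = 2.2812, f(x_1) = 7.562500, coefficient = 4
x_2 = 2.5625, f(x_2) = 8.125000, coefficient = 2
x_3 = 2.8438, f(x_3) = 8.687500, coefficient = 4
x_4 = 3.1250, f(x_4) = 9.250000, coefficient = 2
x_5 = 3.4062, f(x_5) = 9.812500, coefficient = 4
x_6 = 3.6875, f(x_6) = 10.375000, coefficient = 2
x_7 = 3.9688, f(x_7) = 10.937500, coefficient = 4
x_8 = 4.2500, f(x_8) = 11.500000, coefficient = 1

I ≈ (0.281250/3) × 222.000000 = 20.812500
Exact value: 20.812500
Error: 0.000000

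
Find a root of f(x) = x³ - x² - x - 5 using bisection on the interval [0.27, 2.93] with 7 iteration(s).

f(x) = x³ - x² - x - 5
Initial interval: [0.27, 2.93]

Iteration 1:
  c_1 = (0.270000 + 2.930000)/2 = 1.600000
  f(c_1) = f(1.600000) = -5.064000
  f(a) × f(c) ≥ 0, new interval: [1.600000, 2.930000]
Iteration 2:
  c_2 = (1.600000 + 2.930000)/2 = 2.265000
  f(c_2) = f(2.265000) = -0.775265
  f(a) × f(c) ≥ 0, new interval: [2.265000, 2.930000]
Iteration 3:
  c_3 = (2.265000 + 2.930000)/2 = 2.597500
  f(c_3) = f(2.597500) = 3.180842
  f(a) × f(c) < 0, new interval: [2.265000, 2.597500]
Iteration 4:
  c_4 = (2.265000 + 2.597500)/2 = 2.431250
  f(c_4) = f(2.431250) = 1.028835
  f(a) × f(c) < 0, new interval: [2.265000, 2.431250]
Iteration 5:
  c_5 = (2.265000 + 2.431250)/2 = 2.348125
  f(c_5) = f(2.348125) = 0.085020
  f(a) × f(c) < 0, new interval: [2.265000, 2.348125]
Iteration 6:
  c_6 = (2.265000 + 2.348125)/2 = 2.306563
  f(c_6) = f(2.306563) = -0.355349
  f(a) × f(c) ≥ 0, new interval: [2.306563, 2.348125]
Iteration 7:
  c_7 = (2.306563 + 2.348125)/2 = 2.327344
  f(c_7) = f(2.327344) = -0.137748
  f(a) × f(c) ≥ 0, new interval: [2.327344, 2.348125]

After 7 iteration(s), the approximation is c_7 = 2.327344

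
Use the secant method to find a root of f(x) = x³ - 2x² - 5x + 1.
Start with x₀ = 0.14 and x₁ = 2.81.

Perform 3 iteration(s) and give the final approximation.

f(x) = x³ - 2x² - 5x + 1
x₀ = 0.14, x₁ = 2.81

Secant formula: x_{n+1} = x_n - f(x_n)(x_n - x_{n-1})/(f(x_n) - f(x_{n-1}))

Iteration 1:
  f(0.140000) = 0.263544
  f(2.810000) = -6.654159
  x_2 = 2.810000 - (-6.654159)×(2.810000 - 0.140000)/(-6.654159 - 0.263544)
       = 0.241719
Iteration 2:
  f(2.810000) = -6.654159
  f(0.241719) = -0.311329
  x_3 = 0.241719 - (-0.311329)×(0.241719 - 2.810000)/(-0.311329 - (-6.654159))
       = 0.115659
Iteration 3:
  f(0.241719) = -0.311329
  f(0.115659) = 0.396499
  x_4 = 0.115659 - 0.396499×(0.115659 - 0.241719)/(0.396499 - (-0.311329))
       = 0.186273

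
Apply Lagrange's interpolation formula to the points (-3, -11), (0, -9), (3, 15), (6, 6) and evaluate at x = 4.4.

Lagrange interpolation formula:
P(x) = Σ yᵢ × Lᵢ(x)
where Lᵢ(x) = Π_{j≠i} (x - xⱼ)/(xᵢ - xⱼ)

L_0(4.4) = (4.4 - 0)/(-3 - 0) × (4.4 - 3)/(-3 - 3) × (4.4 - 6)/(-3 - 6) = 0.060840
L_1(4.4) = (4.4 - (-3))/(0 - (-3)) × (4.4 - 3)/(0 - 3) × (4.4 - 6)/(0 - 6) = -0.306963
L_2(4.4) = (4.4 - (-3))/(3 - (-3)) × (4.4 - 0)/(3 - 0) × (4.4 - 6)/(3 - 6) = 0.964741
L_3(4.4) = (4.4 - (-3))/(6 - (-3)) × (4.4 - 0)/(6 - 0) × (4.4 - 3)/(6 - 3) = 0.281383

P(4.4) = (-11)×L_0(4.4) + (-9)×L_1(4.4) + 15×L_2(4.4) + 6×L_3(4.4)
P(4.4) = 18.252840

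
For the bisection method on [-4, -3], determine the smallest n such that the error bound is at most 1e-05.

We need (b-a)/2^n ≤ 1e-05
(-3 - (-4))/2^n ≤ 1e-05
1/2^n ≤ 1e-05
2^n ≥ 100000
n ≥ log₂(100000) = 16.61
n ≥ 17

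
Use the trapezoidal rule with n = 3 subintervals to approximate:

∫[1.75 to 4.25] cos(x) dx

f(x) = cos(x)
a = 1.75, b = 4.25, n = 3
h = (b - a)/n = 0.833333

Trapezoidal rule: (h/2)[f(x₀) + 2f(x₁) + 2f(x₂) + ... + f(xₙ)]

x_0 = 1.7500, f(x_0) = -0.178246, coefficient = 1
x_1 = 2.5833, f(x_1) = -0.848178, coefficient = 2
x_2 = 3.4167, f(x_2) = -0.962405, coefficient = 2
x_3 = 4.2500, f(x_3) = -0.446087, coefficient = 1

I ≈ (0.833333/2) × -4.245501 = -1.768959
Exact value: -1.878975
Error: 0.110017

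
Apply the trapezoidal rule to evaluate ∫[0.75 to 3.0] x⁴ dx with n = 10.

f(x) = x⁴
a = 0.75, b = 3.0, n = 10
h = (b - a)/n = 0.225000

Trapezoidal rule: (h/2)[f(x₀) + 2f(x₁) + 2f(x₂) + ... + f(xₙ)]

x_0 = 0.7500, f(x_0) = 0.316406, coefficient = 1
x_1 = 0.9750, f(x_1) = 0.903688, coefficient = 2
x_2 = 1.2000, f(x_2) = 2.073600, coefficient = 2
x_3 = 1.4250, f(x_3) = 4.123438, coefficient = 2
x_4 = 1.6500, f(x_4) = 7.412006, coefficient = 2
x_5 = 1.8750, f(x_5) = 12.359619, coefficient = 2
x_6 = 2.1000, f(x_6) = 19.448100, coefficient = 2
x_7 = 2.3250, f(x_7) = 29.220782, coefficient = 2
x_8 = 2.5500, f(x_8) = 42.282506, coefficient = 2
x_9 = 2.7750, f(x_9) = 59.299625, coefficient = 2
x_10 = 3.0000, f(x_10) = 81.000000, coefficient = 1

I ≈ (0.225000/2) × 435.563135 = 49.000853
Exact value: 48.552539
Error: 0.448314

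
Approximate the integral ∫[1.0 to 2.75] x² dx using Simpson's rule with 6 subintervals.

f(x) = x²
a = 1.0, b = 2.75, n = 6
h = (b - a)/n = 0.291667

Simpson's rule: (h/3)[f(x₀) + 4f(x₁) + 2f(x₂) + ... + f(xₙ)]

x_0 = 1.0000, f(x_0) = 1.000000, coefficient = 1
x_1 = 1.2917, f(x_1) = 1.668403, coefficient = 4
x_2 = 1.5833, f(x_2) = 2.506944, coefficient = 2
x_3 = 1.8750, f(x_3) = 3.515625, coefficient = 4
x_4 = 2.1667, f(x_4) = 4.694444, coefficient = 2
x_5 = 2.4583, f(x_5) = 6.043403, coefficient = 4
x_6 = 2.7500, f(x_6) = 7.562500, coefficient = 1

I ≈ (0.291667/3) × 67.875000 = 6.598958
Exact value: 6.598958
Error: 0.000000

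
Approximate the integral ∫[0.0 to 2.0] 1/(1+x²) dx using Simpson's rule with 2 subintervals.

f(x) = 1/(1+x²)
a = 0.0, b = 2.0, n = 2
h = (b - a)/n = 1.000000

Simpson's rule: (h/3)[f(x₀) + 4f(x₁) + 2f(x₂) + ... + f(xₙ)]

x_0 = 0.0000, f(x_0) = 1.000000, coefficient = 1
x_1 = 1.0000, f(x_1) = 0.500000, coefficient = 4
x_2 = 2.0000, f(x_2) = 0.200000, coefficient = 1

I ≈ (1.000000/3) × 3.200000 = 1.066667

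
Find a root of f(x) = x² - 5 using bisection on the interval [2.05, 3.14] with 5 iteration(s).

f(x) = x² - 5
Initial interval: [2.05, 3.14]

Iteration 1:
  c_1 = (2.050000 + 3.140000)/2 = 2.595000
  f(c_1) = f(2.595000) = 1.734025
  f(a) × f(c) < 0, new interval: [2.050000, 2.595000]
Iteration 2:
  c_2 = (2.050000 + 2.595000)/2 = 2.322500
  f(c_2) = f(2.322500) = 0.394006
  f(a) × f(c) < 0, new interval: [2.050000, 2.322500]
Iteration 3:
  c_3 = (2.050000 + 2.322500)/2 = 2.186250
  f(c_3) = f(2.186250) = -0.220311
  f(a) × f(c) ≥ 0, new interval: [2.186250, 2.322500]
Iteration 4:
  c_4 = (2.186250 + 2.322500)/2 = 2.254375
  f(c_4) = f(2.254375) = 0.082207
  f(a) × f(c) < 0, new interval: [2.186250, 2.254375]
Iteration 5:
  c_5 = (2.186250 + 2.254375)/2 = 2.220312
  f(c_5) = f(2.220312) = -0.070212
  f(a) × f(c) ≥ 0, new interval: [2.220312, 2.254375]

After 5 iteration(s), the approximation is c_5 = 2.220312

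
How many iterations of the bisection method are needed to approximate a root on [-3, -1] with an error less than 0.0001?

We need (b-a)/2^n ≤ 0.0001
(-1 - (-3))/2^n ≤ 0.0001
2/2^n ≤ 0.0001
2^n ≥ 20000
n ≥ log₂(20000) = 14.29
n ≥ 15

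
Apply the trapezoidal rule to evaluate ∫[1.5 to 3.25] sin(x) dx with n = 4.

f(x) = sin(x)
a = 1.5, b = 3.25, n = 4
h = (b - a)/n = 0.437500

Trapezoidal rule: (h/2)[f(x₀) + 2f(x₁) + 2f(x₂) + ... + f(xₙ)]

x_0 = 1.5000, f(x_0) = 0.997495, coefficient = 1
x_1 = 1.9375, f(x_1) = 0.933514, coefficient = 2
x_2 = 2.3750, f(x_2) = 0.693685, coefficient = 2
x_3 = 2.8125, f(x_3) = 0.323185, coefficient = 2
x_4 = 3.2500, f(x_4) = -0.108195, coefficient = 1

I ≈ (0.437500/2) × 4.790067 = 1.047827
Exact value: 1.064867
Error: 0.017040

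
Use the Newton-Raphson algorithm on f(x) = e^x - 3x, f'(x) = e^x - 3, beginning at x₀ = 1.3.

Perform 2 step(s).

f(x) = e^x - 3x
f'(x) = e^x - 3
x₀ = 1.3

Newton-Raphson formula: x_{n+1} = x_n - f(x_n)/f'(x_n)

Iteration 1:
  f(1.300000) = -0.230703
  f'(1.300000) = 0.669297
  x_1 = 1.300000 - (-0.230703)/0.669297 = 1.644695
Iteration 2:
  f(1.644695) = 0.245345
  f'(1.644695) = 2.179431
  x_2 = 1.644695 - 0.245345/2.179431 = 1.532122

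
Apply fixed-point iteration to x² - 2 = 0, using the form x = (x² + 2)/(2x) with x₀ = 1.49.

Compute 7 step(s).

Equation: x² - 2 = 0
Fixed-point form: x = (x² + 2)/(2x)
x₀ = 1.49

x_1 = g(1.490000) = 1.416141
x_2 = g(1.416141) = 1.414215
x_3 = g(1.414215) = 1.414214
x_4 = g(1.414214) = 1.414214
x_5 = g(1.414214) = 1.414214
x_6 = g(1.414214) = 1.414214
x_7 = g(1.414214) = 1.414214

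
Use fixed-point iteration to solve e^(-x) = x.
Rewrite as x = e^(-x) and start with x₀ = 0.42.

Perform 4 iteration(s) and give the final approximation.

Equation: e^(-x) = x
Fixed-point form: x = e^(-x)
x₀ = 0.42

x_1 = g(0.420000) = 0.657047
x_2 = g(0.657047) = 0.518380
x_3 = g(0.518380) = 0.595484
x_4 = g(0.595484) = 0.551295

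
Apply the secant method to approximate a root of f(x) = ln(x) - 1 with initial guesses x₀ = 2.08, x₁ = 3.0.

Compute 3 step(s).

f(x) = ln(x) - 1
x₀ = 2.08, x₁ = 3.0

Secant formula: x_{n+1} = x_n - f(x_n)(x_n - x_{n-1})/(f(x_n) - f(x_{n-1}))

Iteration 1:
  f(2.080000) = -0.267632
  f(3.000000) = 0.098612
  x_2 = 3.000000 - 0.098612×(3.000000 - 2.080000)/(0.098612 - (-0.267632))
       = 2.752288
Iteration 2:
  f(3.000000) = 0.098612
  f(2.752288) = 0.012432
  x_3 = 2.752288 - 0.012432×(2.752288 - 3.000000)/(0.012432 - 0.098612)
       = 2.716552
Iteration 3:
  f(2.752288) = 0.012432
  f(2.716552) = -0.000636
  x_4 = 2.716552 - (-0.000636)×(2.716552 - 2.752288)/(-0.000636 - 0.012432)
       = 2.718293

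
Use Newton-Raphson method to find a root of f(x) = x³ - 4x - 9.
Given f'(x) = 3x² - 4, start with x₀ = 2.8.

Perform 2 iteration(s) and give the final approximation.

f(x) = x³ - 4x - 9
f'(x) = 3x² - 4
x₀ = 2.8

Newton-Raphson formula: x_{n+1} = x_n - f(x_n)/f'(x_n)

Iteration 1:
  f(2.800000) = 1.752000
  f'(2.800000) = 19.520000
  x_1 = 2.800000 - 1.752000/19.520000 = 2.710246
Iteration 2:
  f(2.710246) = 0.066946
  f'(2.710246) = 18.036299
  x_2 = 2.710246 - 0.066946/18.036299 = 2.706534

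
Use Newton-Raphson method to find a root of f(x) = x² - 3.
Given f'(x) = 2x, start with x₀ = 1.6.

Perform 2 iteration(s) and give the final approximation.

f(x) = x² - 3
f'(x) = 2x
x₀ = 1.6

Newton-Raphson formula: x_{n+1} = x_n - f(x_n)/f'(x_n)

Iteration 1:
  f(1.600000) = -0.440000
  f'(1.600000) = 3.200000
  x_1 = 1.600000 - (-0.440000)/3.200000 = 1.737500
Iteration 2:
  f(1.737500) = 0.018906
  f'(1.737500) = 3.475000
  x_2 = 1.737500 - 0.018906/3.475000 = 1.732059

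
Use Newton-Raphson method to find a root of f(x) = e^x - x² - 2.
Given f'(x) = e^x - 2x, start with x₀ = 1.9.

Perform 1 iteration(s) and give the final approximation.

f(x) = e^x - x² - 2
f'(x) = e^x - 2x
x₀ = 1.9

Newton-Raphson formula: x_{n+1} = x_n - f(x_n)/f'(x_n)

Iteration 1:
  f(1.900000) = 1.075894
  f'(1.900000) = 2.885894
  x_1 = 1.900000 - 1.075894/2.885894 = 1.527189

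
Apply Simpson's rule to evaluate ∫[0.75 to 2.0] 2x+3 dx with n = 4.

f(x) = 2x+3
a = 0.75, b = 2.0, n = 4
h = (b - a)/n = 0.312500

Simpson's rule: (h/3)[f(x₀) + 4f(x₁) + 2f(x₂) + ... + f(xₙ)]

x_0 = 0.7500, f(x_0) = 4.500000, coefficient = 1
x_1 = 1.0625, f(x_1) = 5.125000, coefficient = 4
x_2 = 1.3750, f(x_2) = 5.750000, coefficient = 2
x_3 = 1.6875, f(x_3) = 6.375000, coefficient = 4
x_4 = 2.0000, f(x_4) = 7.000000, coefficient = 1

I ≈ (0.312500/3) × 69.000000 = 7.187500
Exact value: 7.187500
Error: 0.000000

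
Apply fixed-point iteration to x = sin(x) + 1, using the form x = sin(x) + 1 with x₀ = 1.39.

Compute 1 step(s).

Equation: x = sin(x) + 1
Fixed-point form: x = sin(x) + 1
x₀ = 1.39

x_1 = g(1.390000) = 1.983701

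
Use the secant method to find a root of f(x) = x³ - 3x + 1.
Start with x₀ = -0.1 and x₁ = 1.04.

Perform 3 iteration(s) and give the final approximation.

f(x) = x³ - 3x + 1
x₀ = -0.1, x₁ = 1.04

Secant formula: x_{n+1} = x_n - f(x_n)(x_n - x_{n-1})/(f(x_n) - f(x_{n-1}))

Iteration 1:
  f(-0.100000) = 1.299000
  f(1.040000) = -0.995136
  x_2 = 1.040000 - (-0.995136)×(1.040000 - (-0.100000))/(-0.995136 - 1.299000)
       = 0.545498
Iteration 2:
  f(1.040000) = -0.995136
  f(0.545498) = -0.474171
  x_3 = 0.545498 - (-0.474171)×(0.545498 - 1.040000)/(-0.474171 - (-0.995136))
       = 0.095413
Iteration 3:
  f(0.545498) = -0.474171
  f(0.095413) = 0.714630
  x_4 = 0.095413 - 0.714630×(0.095413 - 0.545498)/(0.714630 - (-0.474171))
       = 0.365975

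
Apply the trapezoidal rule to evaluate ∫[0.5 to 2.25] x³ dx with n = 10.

f(x) = x³
a = 0.5, b = 2.25, n = 10
h = (b - a)/n = 0.175000

Trapezoidal rule: (h/2)[f(x₀) + 2f(x₁) + 2f(x₂) + ... + f(xₙ)]

x_0 = 0.5000, f(x_0) = 0.125000, coefficient = 1
x_1 = 0.6750, f(x_1) = 0.307547, coefficient = 2
x_2 = 0.8500, f(x_2) = 0.614125, coefficient = 2
x_3 = 1.0250, f(x_3) = 1.076891, coefficient = 2
x_4 = 1.2000, f(x_4) = 1.728000, coefficient = 2
x_5 = 1.3750, f(x_5) = 2.599609, coefficient = 2
x_6 = 1.5500, f(x_6) = 3.723875, coefficient = 2
x_7 = 1.7250, f(x_7) = 5.132953, coefficient = 2
x_8 = 1.9000, f(x_8) = 6.859000, coefficient = 2
x_9 = 2.0750, f(x_9) = 8.934172, coefficient = 2
x_10 = 2.2500, f(x_10) = 11.390625, coefficient = 1

I ≈ (0.175000/2) × 73.467969 = 6.428447
Exact value: 6.391602
Error: 0.036846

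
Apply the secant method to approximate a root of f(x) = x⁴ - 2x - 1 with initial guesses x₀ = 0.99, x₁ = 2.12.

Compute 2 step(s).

f(x) = x⁴ - 2x - 1
x₀ = 0.99, x₁ = 2.12

Secant formula: x_{n+1} = x_n - f(x_n)(x_n - x_{n-1})/(f(x_n) - f(x_{n-1}))

Iteration 1:
  f(0.990000) = -2.019404
  f(2.120000) = 14.959631
  x_2 = 2.120000 - 14.959631×(2.120000 - 0.990000)/(14.959631 - (-2.019404))
       = 1.124397
Iteration 2:
  f(2.120000) = 14.959631
  f(1.124397) = -1.650420
  x_3 = 1.124397 - (-1.650420)×(1.124397 - 2.120000)/(-1.650420 - 14.959631)
       = 1.223323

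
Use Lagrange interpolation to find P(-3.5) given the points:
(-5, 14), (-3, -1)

Lagrange interpolation formula:
P(x) = Σ yᵢ × Lᵢ(x)
where Lᵢ(x) = Π_{j≠i} (x - xⱼ)/(xᵢ - xⱼ)

L_0(-3.5) = (-3.5 - (-3))/(-5 - (-3)) = 0.250000
L_1(-3.5) = (-3.5 - (-5))/(-3 - (-5)) = 0.750000

P(-3.5) = 14×L_0(-3.5) + (-1)×L_1(-3.5)
P(-3.5) = 2.750000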